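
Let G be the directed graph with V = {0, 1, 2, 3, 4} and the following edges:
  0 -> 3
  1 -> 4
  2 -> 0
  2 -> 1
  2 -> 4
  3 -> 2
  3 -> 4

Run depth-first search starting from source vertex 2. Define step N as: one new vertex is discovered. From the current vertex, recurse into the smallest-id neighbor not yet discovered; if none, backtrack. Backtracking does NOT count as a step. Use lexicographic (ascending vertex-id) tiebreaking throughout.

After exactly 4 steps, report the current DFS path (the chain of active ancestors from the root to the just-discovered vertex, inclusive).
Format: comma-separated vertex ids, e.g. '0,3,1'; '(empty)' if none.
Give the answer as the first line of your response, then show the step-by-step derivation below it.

2,0,3,4

step 1: discover 2; path=2; order=2
step 2: discover 0; path=2>0; order=2,0
step 3: discover 3; path=2>0>3; order=2,0,3
step 4: discover 4; path=2>0>3>4; order=2,0,3,4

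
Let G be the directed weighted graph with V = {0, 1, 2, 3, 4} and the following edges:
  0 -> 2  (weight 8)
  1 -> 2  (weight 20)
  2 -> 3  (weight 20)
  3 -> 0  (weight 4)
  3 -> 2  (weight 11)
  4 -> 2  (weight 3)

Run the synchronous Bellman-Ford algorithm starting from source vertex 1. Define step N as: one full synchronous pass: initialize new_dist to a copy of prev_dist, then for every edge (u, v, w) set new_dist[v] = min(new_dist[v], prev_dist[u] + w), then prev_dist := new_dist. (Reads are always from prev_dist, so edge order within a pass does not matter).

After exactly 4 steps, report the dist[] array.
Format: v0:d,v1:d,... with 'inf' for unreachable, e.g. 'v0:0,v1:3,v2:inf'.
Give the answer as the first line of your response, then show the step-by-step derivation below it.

v0:44,v1:0,v2:20,v3:40,v4:inf

step 1: dist = v0:inf,v1:0,v2:20,v3:inf,v4:inf
step 2: dist = v0:inf,v1:0,v2:20,v3:40,v4:inf
step 3: dist = v0:44,v1:0,v2:20,v3:40,v4:inf
step 4: dist = v0:44,v1:0,v2:20,v3:40,v4:inf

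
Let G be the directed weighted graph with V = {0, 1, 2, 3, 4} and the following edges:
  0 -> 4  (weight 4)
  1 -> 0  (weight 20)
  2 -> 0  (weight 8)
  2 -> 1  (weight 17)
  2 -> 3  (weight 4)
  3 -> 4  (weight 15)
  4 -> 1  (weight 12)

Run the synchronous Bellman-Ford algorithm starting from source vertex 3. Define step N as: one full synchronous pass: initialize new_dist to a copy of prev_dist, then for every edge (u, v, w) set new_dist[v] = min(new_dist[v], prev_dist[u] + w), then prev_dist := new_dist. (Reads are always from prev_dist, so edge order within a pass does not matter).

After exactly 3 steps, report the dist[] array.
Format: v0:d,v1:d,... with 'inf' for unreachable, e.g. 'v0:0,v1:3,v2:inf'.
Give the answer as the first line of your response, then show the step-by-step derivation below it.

v0:47,v1:27,v2:inf,v3:0,v4:15

step 1: dist = v0:inf,v1:inf,v2:inf,v3:0,v4:15
step 2: dist = v0:inf,v1:27,v2:inf,v3:0,v4:15
step 3: dist = v0:47,v1:27,v2:inf,v3:0,v4:15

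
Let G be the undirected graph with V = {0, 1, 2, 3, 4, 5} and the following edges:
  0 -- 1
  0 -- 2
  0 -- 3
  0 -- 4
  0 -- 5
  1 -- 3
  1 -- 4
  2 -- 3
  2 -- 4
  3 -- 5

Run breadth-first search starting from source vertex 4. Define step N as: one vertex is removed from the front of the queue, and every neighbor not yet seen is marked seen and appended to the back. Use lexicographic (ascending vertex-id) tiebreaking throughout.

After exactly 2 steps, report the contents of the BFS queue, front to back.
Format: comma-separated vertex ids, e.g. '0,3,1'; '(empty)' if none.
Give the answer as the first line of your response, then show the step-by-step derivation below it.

1,2,3,5

step 1: dequeue 4; queue=[0,1,2]; order=4
step 2: dequeue 0; queue=[1,2,3,5]; order=4,0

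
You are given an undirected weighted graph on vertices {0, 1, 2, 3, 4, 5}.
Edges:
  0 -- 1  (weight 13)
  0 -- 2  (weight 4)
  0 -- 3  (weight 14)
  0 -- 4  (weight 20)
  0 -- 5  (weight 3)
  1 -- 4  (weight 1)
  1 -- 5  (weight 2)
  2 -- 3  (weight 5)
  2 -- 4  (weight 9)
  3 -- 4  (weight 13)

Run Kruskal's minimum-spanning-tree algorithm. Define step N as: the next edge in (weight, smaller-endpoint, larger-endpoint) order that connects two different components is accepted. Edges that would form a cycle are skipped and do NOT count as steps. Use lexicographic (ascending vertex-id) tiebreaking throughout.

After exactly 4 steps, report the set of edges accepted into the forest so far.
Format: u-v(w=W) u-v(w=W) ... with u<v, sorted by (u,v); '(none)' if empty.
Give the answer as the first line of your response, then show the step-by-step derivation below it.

0-2(w=4) 0-5(w=3) 1-4(w=1) 1-5(w=2)

step 1: add edge 1-4 (w=1); MST = {1-4(w=1)}
step 2: add edge 1-5 (w=2); MST = {1-4(w=1) 1-5(w=2)}
step 3: add edge 0-5 (w=3); MST = {0-5(w=3) 1-4(w=1) 1-5(w=2)}
step 4: add edge 0-2 (w=4); MST = {0-2(w=4) 0-5(w=3) 1-4(w=1) 1-5(w=2)}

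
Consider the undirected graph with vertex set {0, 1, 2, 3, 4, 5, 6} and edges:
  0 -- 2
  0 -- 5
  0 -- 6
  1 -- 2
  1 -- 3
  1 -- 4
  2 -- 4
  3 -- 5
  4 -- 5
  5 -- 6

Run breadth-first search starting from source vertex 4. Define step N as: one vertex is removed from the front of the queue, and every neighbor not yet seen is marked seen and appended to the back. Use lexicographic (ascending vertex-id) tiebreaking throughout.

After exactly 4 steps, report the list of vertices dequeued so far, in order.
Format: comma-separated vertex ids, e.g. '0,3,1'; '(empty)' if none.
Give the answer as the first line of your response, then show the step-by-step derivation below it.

4,1,2,5

step 1: dequeue 4; queue=[1,2,5]; order=4
step 2: dequeue 1; queue=[2,5,3]; order=4,1
step 3: dequeue 2; queue=[5,3,0]; order=4,1,2
step 4: dequeue 5; queue=[3,0,6]; order=4,1,2,5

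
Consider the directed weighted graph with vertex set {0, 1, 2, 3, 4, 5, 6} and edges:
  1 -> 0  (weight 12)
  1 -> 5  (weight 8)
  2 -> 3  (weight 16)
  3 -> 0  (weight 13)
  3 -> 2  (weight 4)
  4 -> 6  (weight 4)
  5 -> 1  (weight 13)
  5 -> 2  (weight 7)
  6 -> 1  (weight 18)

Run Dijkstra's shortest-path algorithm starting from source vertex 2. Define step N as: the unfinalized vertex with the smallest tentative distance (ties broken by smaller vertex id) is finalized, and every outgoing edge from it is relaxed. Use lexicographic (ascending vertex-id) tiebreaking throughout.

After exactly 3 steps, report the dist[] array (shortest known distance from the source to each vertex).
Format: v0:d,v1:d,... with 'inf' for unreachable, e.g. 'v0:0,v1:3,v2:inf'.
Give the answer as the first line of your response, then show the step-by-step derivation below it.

v0:29,v1:inf,v2:0,v3:16,v4:inf,v5:inf,v6:inf

step 1: dist = v0:inf,v1:inf,v2:0,v3:16,v4:inf,v5:inf,v6:inf
step 2: dist = v0:29,v1:inf,v2:0,v3:16,v4:inf,v5:inf,v6:inf
step 3: dist = v0:29,v1:inf,v2:0,v3:16,v4:inf,v5:inf,v6:inf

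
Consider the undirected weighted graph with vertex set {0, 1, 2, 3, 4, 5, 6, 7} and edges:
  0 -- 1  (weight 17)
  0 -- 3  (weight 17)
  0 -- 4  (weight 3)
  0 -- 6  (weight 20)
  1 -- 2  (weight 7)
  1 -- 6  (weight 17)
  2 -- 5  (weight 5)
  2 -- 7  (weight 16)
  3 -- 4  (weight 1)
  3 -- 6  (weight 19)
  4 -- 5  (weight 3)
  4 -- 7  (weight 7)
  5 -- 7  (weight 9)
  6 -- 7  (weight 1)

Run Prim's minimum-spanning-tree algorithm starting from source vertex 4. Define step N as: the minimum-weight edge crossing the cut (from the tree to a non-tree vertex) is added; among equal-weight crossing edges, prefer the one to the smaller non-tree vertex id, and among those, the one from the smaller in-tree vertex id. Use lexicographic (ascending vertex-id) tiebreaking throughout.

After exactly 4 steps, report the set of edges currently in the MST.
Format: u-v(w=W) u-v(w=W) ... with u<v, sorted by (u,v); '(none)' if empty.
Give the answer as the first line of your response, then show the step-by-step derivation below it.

0-4(w=3) 2-5(w=5) 3-4(w=1) 4-5(w=3)

step 1: add edge 3-4 (w=1); MST = {3-4(w=1)}
step 2: add edge 0-4 (w=3); MST = {0-4(w=3) 3-4(w=1)}
step 3: add edge 4-5 (w=3); MST = {0-4(w=3) 3-4(w=1) 4-5(w=3)}
step 4: add edge 2-5 (w=5); MST = {0-4(w=3) 2-5(w=5) 3-4(w=1) 4-5(w=3)}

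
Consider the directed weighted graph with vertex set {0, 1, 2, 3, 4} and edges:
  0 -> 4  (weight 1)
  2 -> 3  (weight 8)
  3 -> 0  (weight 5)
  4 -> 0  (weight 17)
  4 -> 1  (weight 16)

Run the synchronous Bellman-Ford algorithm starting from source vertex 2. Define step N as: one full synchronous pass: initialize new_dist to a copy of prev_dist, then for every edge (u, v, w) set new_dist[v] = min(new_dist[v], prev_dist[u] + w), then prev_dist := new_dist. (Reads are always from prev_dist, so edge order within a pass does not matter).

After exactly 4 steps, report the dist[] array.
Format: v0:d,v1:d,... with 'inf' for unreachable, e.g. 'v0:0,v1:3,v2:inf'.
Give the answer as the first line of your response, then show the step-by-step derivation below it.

v0:13,v1:30,v2:0,v3:8,v4:14

step 1: dist = v0:inf,v1:inf,v2:0,v3:8,v4:inf
step 2: dist = v0:13,v1:inf,v2:0,v3:8,v4:inf
step 3: dist = v0:13,v1:inf,v2:0,v3:8,v4:14
step 4: dist = v0:13,v1:30,v2:0,v3:8,v4:14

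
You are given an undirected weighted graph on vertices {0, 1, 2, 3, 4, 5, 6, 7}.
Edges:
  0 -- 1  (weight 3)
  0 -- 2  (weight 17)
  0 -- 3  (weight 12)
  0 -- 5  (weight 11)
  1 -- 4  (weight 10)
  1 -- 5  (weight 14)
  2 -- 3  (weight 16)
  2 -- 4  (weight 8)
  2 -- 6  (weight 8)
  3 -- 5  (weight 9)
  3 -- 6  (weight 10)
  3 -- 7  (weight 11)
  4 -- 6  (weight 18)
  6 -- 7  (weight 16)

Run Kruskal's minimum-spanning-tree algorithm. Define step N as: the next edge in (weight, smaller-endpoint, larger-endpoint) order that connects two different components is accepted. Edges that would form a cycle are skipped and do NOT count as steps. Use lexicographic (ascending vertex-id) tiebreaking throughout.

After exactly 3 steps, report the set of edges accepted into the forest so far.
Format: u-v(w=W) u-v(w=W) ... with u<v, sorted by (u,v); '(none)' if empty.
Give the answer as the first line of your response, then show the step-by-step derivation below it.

0-1(w=3) 2-4(w=8) 2-6(w=8)

step 1: add edge 0-1 (w=3); MST = {0-1(w=3)}
step 2: add edge 2-4 (w=8); MST = {0-1(w=3) 2-4(w=8)}
step 3: add edge 2-6 (w=8); MST = {0-1(w=3) 2-4(w=8) 2-6(w=8)}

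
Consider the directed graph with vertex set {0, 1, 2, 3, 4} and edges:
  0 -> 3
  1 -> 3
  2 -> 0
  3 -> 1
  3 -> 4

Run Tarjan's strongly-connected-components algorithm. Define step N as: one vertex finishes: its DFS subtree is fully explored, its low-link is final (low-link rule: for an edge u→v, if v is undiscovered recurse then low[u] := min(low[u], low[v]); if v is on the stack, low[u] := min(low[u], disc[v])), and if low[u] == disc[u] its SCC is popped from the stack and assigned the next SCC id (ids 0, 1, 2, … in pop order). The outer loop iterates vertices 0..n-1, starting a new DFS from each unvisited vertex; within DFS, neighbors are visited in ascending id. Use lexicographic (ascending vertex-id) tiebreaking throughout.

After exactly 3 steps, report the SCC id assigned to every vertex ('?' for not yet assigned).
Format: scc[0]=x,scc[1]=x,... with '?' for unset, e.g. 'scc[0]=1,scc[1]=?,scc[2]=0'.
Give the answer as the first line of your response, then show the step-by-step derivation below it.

scc[0]=?,scc[1]=1,scc[2]=?,scc[3]=1,scc[4]=0

step 1: low=(low[0]=0,low[1]=1,low[2]=?,low[3]=1,low[4]=?); scc=(scc[0]=?,scc[1]=?,scc[2]=?,scc[3]=?,scc[4]=?)
step 2: low=(low[0]=0,low[1]=1,low[2]=?,low[3]=1,low[4]=3); scc=(scc[0]=?,scc[1]=?,scc[2]=?,scc[3]=?,scc[4]=0)
step 3: low=(low[0]=0,low[1]=1,low[2]=?,low[3]=1,low[4]=3); scc=(scc[0]=?,scc[1]=1,scc[2]=?,scc[3]=1,scc[4]=0)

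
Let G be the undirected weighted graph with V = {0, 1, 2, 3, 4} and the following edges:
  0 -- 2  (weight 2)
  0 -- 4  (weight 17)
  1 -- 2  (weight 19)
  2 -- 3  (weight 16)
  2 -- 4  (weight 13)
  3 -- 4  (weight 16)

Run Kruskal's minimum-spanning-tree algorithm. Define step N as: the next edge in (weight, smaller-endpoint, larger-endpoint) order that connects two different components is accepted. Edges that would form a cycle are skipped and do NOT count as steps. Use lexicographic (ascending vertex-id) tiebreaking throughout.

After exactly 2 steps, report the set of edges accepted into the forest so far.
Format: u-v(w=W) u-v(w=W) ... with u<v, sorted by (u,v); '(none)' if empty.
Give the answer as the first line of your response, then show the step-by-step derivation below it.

0-2(w=2) 2-4(w=13)

step 1: add edge 0-2 (w=2); MST = {0-2(w=2)}
step 2: add edge 2-4 (w=13); MST = {0-2(w=2) 2-4(w=13)}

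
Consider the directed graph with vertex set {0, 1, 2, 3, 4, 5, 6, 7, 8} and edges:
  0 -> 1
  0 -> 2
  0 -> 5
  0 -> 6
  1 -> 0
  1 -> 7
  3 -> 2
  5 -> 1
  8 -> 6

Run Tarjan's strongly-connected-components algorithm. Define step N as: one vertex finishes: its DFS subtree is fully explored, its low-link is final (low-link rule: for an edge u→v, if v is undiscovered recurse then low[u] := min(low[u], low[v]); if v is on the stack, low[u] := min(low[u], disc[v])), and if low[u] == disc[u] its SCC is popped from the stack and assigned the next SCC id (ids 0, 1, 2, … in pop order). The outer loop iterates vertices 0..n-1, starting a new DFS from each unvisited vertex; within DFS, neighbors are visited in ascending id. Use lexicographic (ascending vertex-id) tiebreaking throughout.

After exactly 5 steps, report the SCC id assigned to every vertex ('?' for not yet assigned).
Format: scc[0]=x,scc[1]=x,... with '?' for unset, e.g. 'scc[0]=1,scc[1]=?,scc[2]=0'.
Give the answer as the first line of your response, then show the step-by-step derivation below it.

scc[0]=?,scc[1]=?,scc[2]=1,scc[3]=?,scc[4]=?,scc[5]=?,scc[6]=2,scc[7]=0,scc[8]=?

step 1: low=(low[0]=0,low[1]=0,low[2]=?,low[3]=?,low[4]=?,low[5]=?,low[6]=?,low[7]=2,low[8]=?); scc=(scc[0]=?,scc[1]=?,scc[2]=?,scc[3]=?,scc[4]=?,scc[5]=?,scc[6]=?,scc[7]=0,scc[8]=?)
step 2: low=(low[0]=0,low[1]=0,low[2]=?,low[3]=?,low[4]=?,low[5]=?,low[6]=?,low[7]=2,low[8]=?); scc=(scc[0]=?,scc[1]=?,scc[2]=?,scc[3]=?,scc[4]=?,scc[5]=?,scc[6]=?,scc[7]=0,scc[8]=?)
step 3: low=(low[0]=0,low[1]=0,low[2]=3,low[3]=?,low[4]=?,low[5]=?,low[6]=?,low[7]=2,low[8]=?); scc=(scc[0]=?,scc[1]=?,scc[2]=1,scc[3]=?,scc[4]=?,scc[5]=?,scc[6]=?,scc[7]=0,scc[8]=?)
step 4: low=(low[0]=0,low[1]=0,low[2]=3,low[3]=?,low[4]=?,low[5]=1,low[6]=?,low[7]=2,low[8]=?); scc=(scc[0]=?,scc[1]=?,scc[2]=1,scc[3]=?,scc[4]=?,scc[5]=?,scc[6]=?,scc[7]=0,scc[8]=?)
step 5: low=(low[0]=0,low[1]=0,low[2]=3,low[3]=?,low[4]=?,low[5]=1,low[6]=5,low[7]=2,low[8]=?); scc=(scc[0]=?,scc[1]=?,scc[2]=1,scc[3]=?,scc[4]=?,scc[5]=?,scc[6]=2,scc[7]=0,scc[8]=?)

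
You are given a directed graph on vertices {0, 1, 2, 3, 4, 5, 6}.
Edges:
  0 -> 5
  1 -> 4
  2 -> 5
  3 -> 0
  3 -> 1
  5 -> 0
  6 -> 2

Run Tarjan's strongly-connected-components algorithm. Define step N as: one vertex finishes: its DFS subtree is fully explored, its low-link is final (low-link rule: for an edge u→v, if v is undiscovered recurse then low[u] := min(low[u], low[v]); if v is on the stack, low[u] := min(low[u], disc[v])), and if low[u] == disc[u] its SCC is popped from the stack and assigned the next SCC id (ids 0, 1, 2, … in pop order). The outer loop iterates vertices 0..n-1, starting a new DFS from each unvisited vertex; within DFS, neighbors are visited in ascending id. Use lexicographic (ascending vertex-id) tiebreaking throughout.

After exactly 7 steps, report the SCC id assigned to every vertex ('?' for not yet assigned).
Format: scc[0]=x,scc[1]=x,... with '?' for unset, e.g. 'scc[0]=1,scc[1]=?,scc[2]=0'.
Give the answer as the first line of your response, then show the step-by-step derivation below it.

scc[0]=0,scc[1]=2,scc[2]=3,scc[3]=4,scc[4]=1,scc[5]=0,scc[6]=5

step 1: low=(low[0]=0,low[1]=?,low[2]=?,low[3]=?,low[4]=?,low[5]=0,low[6]=?); scc=(scc[0]=?,scc[1]=?,scc[2]=?,scc[3]=?,scc[4]=?,scc[5]=?,scc[6]=?)
step 2: low=(low[0]=0,low[1]=?,low[2]=?,low[3]=?,low[4]=?,low[5]=0,low[6]=?); scc=(scc[0]=0,scc[1]=?,scc[2]=?,scc[3]=?,scc[4]=?,scc[5]=0,scc[6]=?)
step 3: low=(low[0]=0,low[1]=2,low[2]=?,low[3]=?,low[4]=3,low[5]=0,low[6]=?); scc=(scc[0]=0,scc[1]=?,scc[2]=?,scc[3]=?,scc[4]=1,scc[5]=0,scc[6]=?)
step 4: low=(low[0]=0,low[1]=2,low[2]=?,low[3]=?,low[4]=3,low[5]=0,low[6]=?); scc=(scc[0]=0,scc[1]=2,scc[2]=?,scc[3]=?,scc[4]=1,scc[5]=0,scc[6]=?)
step 5: low=(low[0]=0,low[1]=2,low[2]=4,low[3]=?,low[4]=3,low[5]=0,low[6]=?); scc=(scc[0]=0,scc[1]=2,scc[2]=3,scc[3]=?,scc[4]=1,scc[5]=0,scc[6]=?)
step 6: low=(low[0]=0,low[1]=2,low[2]=4,low[3]=5,low[4]=3,low[5]=0,low[6]=?); scc=(scc[0]=0,scc[1]=2,scc[2]=3,scc[3]=4,scc[4]=1,scc[5]=0,scc[6]=?)
step 7: low=(low[0]=0,low[1]=2,low[2]=4,low[3]=5,low[4]=3,low[5]=0,low[6]=6); scc=(scc[0]=0,scc[1]=2,scc[2]=3,scc[3]=4,scc[4]=1,scc[5]=0,scc[6]=5)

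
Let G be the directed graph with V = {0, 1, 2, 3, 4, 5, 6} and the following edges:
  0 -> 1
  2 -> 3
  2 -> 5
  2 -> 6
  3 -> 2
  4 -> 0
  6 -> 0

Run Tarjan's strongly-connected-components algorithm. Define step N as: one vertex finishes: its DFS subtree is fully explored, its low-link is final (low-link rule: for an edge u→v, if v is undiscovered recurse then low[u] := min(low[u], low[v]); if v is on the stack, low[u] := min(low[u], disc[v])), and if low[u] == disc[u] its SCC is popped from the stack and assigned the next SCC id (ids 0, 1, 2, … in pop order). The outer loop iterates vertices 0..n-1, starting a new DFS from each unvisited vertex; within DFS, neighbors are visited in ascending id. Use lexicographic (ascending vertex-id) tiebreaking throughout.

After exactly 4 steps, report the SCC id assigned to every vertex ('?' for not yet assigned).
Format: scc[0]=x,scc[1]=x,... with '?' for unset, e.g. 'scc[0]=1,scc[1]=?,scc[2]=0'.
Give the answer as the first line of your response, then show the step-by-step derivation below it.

scc[0]=1,scc[1]=0,scc[2]=?,scc[3]=?,scc[4]=?,scc[5]=2,scc[6]=?

step 1: low=(low[0]=0,low[1]=1,low[2]=?,low[3]=?,low[4]=?,low[5]=?,low[6]=?); scc=(scc[0]=?,scc[1]=0,scc[2]=?,scc[3]=?,scc[4]=?,scc[5]=?,scc[6]=?)
step 2: low=(low[0]=0,low[1]=1,low[2]=?,low[3]=?,low[4]=?,low[5]=?,low[6]=?); scc=(scc[0]=1,scc[1]=0,scc[2]=?,scc[3]=?,scc[4]=?,scc[5]=?,scc[6]=?)
step 3: low=(low[0]=0,low[1]=1,low[2]=2,low[3]=2,low[4]=?,low[5]=?,low[6]=?); scc=(scc[0]=1,scc[1]=0,scc[2]=?,scc[3]=?,scc[4]=?,scc[5]=?,scc[6]=?)
step 4: low=(low[0]=0,low[1]=1,low[2]=2,low[3]=2,low[4]=?,low[5]=4,low[6]=?); scc=(scc[0]=1,scc[1]=0,scc[2]=?,scc[3]=?,scc[4]=?,scc[5]=2,scc[6]=?)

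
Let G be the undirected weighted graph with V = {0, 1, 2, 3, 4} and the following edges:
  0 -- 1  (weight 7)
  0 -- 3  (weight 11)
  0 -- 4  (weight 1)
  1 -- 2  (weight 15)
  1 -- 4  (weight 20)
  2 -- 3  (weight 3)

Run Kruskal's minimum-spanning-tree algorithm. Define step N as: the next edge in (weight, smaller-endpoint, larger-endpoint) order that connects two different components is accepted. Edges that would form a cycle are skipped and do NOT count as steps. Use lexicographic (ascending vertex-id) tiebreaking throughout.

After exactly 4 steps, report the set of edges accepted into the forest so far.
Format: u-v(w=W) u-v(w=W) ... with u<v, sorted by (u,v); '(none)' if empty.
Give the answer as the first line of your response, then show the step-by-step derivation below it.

0-1(w=7) 0-3(w=11) 0-4(w=1) 2-3(w=3)

step 1: add edge 0-4 (w=1); MST = {0-4(w=1)}
step 2: add edge 2-3 (w=3); MST = {0-4(w=1) 2-3(w=3)}
step 3: add edge 0-1 (w=7); MST = {0-1(w=7) 0-4(w=1) 2-3(w=3)}
step 4: add edge 0-3 (w=11); MST = {0-1(w=7) 0-3(w=11) 0-4(w=1) 2-3(w=3)}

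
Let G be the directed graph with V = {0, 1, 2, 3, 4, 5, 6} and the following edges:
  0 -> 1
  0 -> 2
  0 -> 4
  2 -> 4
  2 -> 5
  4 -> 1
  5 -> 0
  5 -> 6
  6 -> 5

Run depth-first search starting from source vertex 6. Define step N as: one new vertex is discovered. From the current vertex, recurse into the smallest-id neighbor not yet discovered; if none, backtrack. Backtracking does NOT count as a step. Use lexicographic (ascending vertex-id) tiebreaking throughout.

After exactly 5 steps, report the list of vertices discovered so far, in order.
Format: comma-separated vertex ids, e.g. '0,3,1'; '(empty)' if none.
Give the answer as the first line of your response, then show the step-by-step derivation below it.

6,5,0,1,2

step 1: discover 6; path=6; order=6
step 2: discover 5; path=6>5; order=6,5
step 3: discover 0; path=6>5>0; order=6,5,0
step 4: discover 1; path=6>5>0>1; order=6,5,0,1
step 5: discover 2; path=6>5>0>2; order=6,5,0,1,2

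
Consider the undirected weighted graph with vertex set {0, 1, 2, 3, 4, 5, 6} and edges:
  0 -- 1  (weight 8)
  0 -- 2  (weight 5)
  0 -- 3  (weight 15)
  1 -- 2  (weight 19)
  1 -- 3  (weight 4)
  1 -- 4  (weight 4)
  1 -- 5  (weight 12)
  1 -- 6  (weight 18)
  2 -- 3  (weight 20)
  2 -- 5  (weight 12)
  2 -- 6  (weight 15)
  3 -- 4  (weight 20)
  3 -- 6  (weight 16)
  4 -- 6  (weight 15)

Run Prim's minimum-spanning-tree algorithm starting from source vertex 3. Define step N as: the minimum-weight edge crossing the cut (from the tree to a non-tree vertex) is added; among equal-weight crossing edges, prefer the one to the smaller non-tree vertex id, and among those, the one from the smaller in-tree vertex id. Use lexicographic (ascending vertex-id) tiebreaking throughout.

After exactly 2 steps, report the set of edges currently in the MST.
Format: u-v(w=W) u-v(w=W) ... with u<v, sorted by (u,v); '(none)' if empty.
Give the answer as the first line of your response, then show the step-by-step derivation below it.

1-3(w=4) 1-4(w=4)

step 1: add edge 1-3 (w=4); MST = {1-3(w=4)}
step 2: add edge 1-4 (w=4); MST = {1-3(w=4) 1-4(w=4)}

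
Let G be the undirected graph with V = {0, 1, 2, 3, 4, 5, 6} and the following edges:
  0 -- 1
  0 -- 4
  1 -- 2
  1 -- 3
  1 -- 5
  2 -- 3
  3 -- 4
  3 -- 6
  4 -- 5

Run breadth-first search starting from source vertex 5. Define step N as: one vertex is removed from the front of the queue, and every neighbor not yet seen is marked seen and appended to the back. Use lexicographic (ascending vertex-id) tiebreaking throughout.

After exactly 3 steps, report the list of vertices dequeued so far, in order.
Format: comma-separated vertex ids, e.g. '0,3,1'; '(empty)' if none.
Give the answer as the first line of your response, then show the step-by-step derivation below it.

5,1,4

step 1: dequeue 5; queue=[1,4]; order=5
step 2: dequeue 1; queue=[4,0,2,3]; order=5,1
step 3: dequeue 4; queue=[0,2,3]; order=5,1,4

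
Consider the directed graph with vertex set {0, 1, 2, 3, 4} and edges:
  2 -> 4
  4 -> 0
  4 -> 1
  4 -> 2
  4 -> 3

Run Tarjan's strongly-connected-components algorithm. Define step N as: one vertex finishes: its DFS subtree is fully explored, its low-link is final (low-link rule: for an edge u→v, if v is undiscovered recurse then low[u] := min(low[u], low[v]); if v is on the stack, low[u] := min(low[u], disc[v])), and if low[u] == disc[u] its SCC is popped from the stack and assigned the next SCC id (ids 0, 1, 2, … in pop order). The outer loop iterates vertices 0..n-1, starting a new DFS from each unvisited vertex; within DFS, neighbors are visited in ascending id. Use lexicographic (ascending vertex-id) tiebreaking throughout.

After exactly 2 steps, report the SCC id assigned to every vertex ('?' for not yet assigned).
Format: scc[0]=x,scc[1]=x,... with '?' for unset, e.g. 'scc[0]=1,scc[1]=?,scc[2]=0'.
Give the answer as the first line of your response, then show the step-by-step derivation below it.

scc[0]=0,scc[1]=1,scc[2]=?,scc[3]=?,scc[4]=?

step 1: low=(low[0]=0,low[1]=?,low[2]=?,low[3]=?,low[4]=?); scc=(scc[0]=0,scc[1]=?,scc[2]=?,scc[3]=?,scc[4]=?)
step 2: low=(low[0]=0,low[1]=1,low[2]=?,low[3]=?,low[4]=?); scc=(scc[0]=0,scc[1]=1,scc[2]=?,scc[3]=?,scc[4]=?)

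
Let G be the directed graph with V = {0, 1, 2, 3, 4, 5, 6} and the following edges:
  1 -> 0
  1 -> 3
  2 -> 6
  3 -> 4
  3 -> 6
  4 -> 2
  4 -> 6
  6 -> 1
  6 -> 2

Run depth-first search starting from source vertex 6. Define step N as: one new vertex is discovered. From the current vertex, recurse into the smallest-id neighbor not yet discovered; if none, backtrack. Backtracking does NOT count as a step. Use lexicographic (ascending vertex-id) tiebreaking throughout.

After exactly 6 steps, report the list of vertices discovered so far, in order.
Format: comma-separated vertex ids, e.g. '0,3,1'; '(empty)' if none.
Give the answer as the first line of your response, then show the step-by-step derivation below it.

6,1,0,3,4,2

step 1: discover 6; path=6; order=6
step 2: discover 1; path=6>1; order=6,1
step 3: discover 0; path=6>1>0; order=6,1,0
step 4: discover 3; path=6>1>3; order=6,1,0,3
step 5: discover 4; path=6>1>3>4; order=6,1,0,3,4
step 6: discover 2; path=6>1>3>4>2; order=6,1,0,3,4,2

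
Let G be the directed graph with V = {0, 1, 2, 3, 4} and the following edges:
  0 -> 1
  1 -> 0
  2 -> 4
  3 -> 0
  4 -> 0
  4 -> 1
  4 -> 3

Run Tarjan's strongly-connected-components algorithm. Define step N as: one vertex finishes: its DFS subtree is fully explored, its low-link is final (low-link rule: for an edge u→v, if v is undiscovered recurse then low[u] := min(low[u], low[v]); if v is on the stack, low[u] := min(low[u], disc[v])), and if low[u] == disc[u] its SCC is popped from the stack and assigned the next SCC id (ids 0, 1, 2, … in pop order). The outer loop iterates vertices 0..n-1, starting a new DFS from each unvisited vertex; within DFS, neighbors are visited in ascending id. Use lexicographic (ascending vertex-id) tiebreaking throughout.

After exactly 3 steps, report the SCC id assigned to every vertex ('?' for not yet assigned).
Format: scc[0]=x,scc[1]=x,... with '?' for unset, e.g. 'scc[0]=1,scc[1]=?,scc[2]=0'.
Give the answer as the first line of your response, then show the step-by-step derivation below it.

scc[0]=0,scc[1]=0,scc[2]=?,scc[3]=1,scc[4]=?

step 1: low=(low[0]=0,low[1]=0,low[2]=?,low[3]=?,low[4]=?); scc=(scc[0]=?,scc[1]=?,scc[2]=?,scc[3]=?,scc[4]=?)
step 2: low=(low[0]=0,low[1]=0,low[2]=?,low[3]=?,low[4]=?); scc=(scc[0]=0,scc[1]=0,scc[2]=?,scc[3]=?,scc[4]=?)
step 3: low=(low[0]=0,low[1]=0,low[2]=2,low[3]=4,low[4]=3); scc=(scc[0]=0,scc[1]=0,scc[2]=?,scc[3]=1,scc[4]=?)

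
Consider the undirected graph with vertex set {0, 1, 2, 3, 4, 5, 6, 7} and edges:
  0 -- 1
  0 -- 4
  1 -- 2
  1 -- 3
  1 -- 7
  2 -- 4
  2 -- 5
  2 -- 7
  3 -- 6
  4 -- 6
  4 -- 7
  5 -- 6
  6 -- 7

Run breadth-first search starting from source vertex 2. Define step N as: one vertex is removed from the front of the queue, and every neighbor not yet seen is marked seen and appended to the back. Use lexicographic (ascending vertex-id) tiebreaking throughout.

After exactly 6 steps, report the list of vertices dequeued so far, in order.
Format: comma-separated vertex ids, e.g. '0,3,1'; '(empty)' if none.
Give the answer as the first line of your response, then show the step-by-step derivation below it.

2,1,4,5,7,0

step 1: dequeue 2; queue=[1,4,5,7]; order=2
step 2: dequeue 1; queue=[4,5,7,0,3]; order=2,1
step 3: dequeue 4; queue=[5,7,0,3,6]; order=2,1,4
step 4: dequeue 5; queue=[7,0,3,6]; order=2,1,4,5
step 5: dequeue 7; queue=[0,3,6]; order=2,1,4,5,7
step 6: dequeue 0; queue=[3,6]; order=2,1,4,5,7,0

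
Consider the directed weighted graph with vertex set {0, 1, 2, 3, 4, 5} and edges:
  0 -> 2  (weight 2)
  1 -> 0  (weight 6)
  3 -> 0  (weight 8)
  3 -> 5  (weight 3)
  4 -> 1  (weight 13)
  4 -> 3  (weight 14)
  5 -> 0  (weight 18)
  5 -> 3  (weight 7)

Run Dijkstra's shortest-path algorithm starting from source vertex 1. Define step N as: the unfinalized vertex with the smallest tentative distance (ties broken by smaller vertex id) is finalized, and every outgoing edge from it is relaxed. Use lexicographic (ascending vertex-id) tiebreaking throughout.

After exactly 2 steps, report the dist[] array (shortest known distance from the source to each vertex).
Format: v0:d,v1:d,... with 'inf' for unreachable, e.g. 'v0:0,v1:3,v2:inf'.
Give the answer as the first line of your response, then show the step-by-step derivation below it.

v0:6,v1:0,v2:8,v3:inf,v4:inf,v5:inf

step 1: dist = v0:6,v1:0,v2:inf,v3:inf,v4:inf,v5:inf
step 2: dist = v0:6,v1:0,v2:8,v3:inf,v4:inf,v5:inf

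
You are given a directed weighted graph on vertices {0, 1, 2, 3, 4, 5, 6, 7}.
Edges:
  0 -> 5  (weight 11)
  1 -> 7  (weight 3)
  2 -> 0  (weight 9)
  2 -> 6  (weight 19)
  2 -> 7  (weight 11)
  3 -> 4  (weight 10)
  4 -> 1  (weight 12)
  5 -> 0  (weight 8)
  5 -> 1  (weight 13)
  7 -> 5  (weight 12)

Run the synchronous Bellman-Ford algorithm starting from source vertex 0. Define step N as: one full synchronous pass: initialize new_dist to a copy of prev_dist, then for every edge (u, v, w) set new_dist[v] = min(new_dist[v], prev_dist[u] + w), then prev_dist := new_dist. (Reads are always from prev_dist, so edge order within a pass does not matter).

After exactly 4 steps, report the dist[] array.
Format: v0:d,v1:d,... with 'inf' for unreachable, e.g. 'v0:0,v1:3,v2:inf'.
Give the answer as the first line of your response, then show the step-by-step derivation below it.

v0:0,v1:24,v2:inf,v3:inf,v4:inf,v5:11,v6:inf,v7:27

step 1: dist = v0:0,v1:inf,v2:inf,v3:inf,v4:inf,v5:11,v6:inf,v7:inf
step 2: dist = v0:0,v1:24,v2:inf,v3:inf,v4:inf,v5:11,v6:inf,v7:inf
step 3: dist = v0:0,v1:24,v2:inf,v3:inf,v4:inf,v5:11,v6:inf,v7:27
step 4: dist = v0:0,v1:24,v2:inf,v3:inf,v4:inf,v5:11,v6:inf,v7:27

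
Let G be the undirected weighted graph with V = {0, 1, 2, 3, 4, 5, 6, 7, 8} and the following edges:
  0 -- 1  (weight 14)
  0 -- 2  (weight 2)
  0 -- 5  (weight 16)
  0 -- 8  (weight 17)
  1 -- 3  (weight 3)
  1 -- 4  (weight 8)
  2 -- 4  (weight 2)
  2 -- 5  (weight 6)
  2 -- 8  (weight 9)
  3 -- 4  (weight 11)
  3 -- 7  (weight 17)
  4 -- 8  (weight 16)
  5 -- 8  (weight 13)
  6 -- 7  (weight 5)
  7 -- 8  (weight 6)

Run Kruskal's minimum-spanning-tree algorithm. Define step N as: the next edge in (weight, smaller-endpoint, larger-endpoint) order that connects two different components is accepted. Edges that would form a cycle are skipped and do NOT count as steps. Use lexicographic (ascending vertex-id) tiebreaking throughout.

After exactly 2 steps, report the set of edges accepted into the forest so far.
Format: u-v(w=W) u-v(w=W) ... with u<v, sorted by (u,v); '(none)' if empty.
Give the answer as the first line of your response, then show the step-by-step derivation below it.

0-2(w=2) 2-4(w=2)

step 1: add edge 0-2 (w=2); MST = {0-2(w=2)}
step 2: add edge 2-4 (w=2); MST = {0-2(w=2) 2-4(w=2)}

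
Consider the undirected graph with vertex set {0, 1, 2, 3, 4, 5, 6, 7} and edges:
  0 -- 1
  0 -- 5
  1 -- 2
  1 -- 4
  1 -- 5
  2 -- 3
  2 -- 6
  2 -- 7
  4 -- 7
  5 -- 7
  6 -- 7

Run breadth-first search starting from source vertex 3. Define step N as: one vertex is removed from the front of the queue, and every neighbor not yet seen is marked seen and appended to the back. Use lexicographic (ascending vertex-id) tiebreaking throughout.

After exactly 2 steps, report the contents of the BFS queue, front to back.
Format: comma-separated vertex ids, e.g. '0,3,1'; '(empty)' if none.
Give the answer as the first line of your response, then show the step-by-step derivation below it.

1,6,7

step 1: dequeue 3; queue=[2]; order=3
step 2: dequeue 2; queue=[1,6,7]; order=3,2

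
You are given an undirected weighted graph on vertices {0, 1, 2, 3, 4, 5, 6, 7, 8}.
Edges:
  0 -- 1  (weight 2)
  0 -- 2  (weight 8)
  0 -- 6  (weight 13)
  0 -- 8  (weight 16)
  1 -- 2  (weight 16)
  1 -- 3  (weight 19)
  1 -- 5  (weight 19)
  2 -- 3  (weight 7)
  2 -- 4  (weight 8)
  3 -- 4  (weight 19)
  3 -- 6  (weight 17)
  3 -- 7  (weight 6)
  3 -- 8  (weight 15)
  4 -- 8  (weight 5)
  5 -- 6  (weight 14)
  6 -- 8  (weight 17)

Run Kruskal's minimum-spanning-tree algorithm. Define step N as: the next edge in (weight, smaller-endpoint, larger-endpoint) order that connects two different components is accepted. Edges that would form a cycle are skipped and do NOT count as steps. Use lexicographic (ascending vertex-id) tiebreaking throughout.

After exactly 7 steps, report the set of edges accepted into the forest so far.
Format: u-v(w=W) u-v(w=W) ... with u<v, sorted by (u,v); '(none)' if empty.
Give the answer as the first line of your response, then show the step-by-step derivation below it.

0-1(w=2) 0-2(w=8) 0-6(w=13) 2-3(w=7) 2-4(w=8) 3-7(w=6) 4-8(w=5)

step 1: add edge 0-1 (w=2); MST = {0-1(w=2)}
step 2: add edge 4-8 (w=5); MST = {0-1(w=2) 4-8(w=5)}
step 3: add edge 3-7 (w=6); MST = {0-1(w=2) 3-7(w=6) 4-8(w=5)}
step 4: add edge 2-3 (w=7); MST = {0-1(w=2) 2-3(w=7) 3-7(w=6) 4-8(w=5)}
step 5: add edge 0-2 (w=8); MST = {0-1(w=2) 0-2(w=8) 2-3(w=7) 3-7(w=6) 4-8(w=5)}
step 6: add edge 2-4 (w=8); MST = {0-1(w=2) 0-2(w=8) 2-3(w=7) 2-4(w=8) 3-7(w=6) 4-8(w=5)}
step 7: add edge 0-6 (w=13); MST = {0-1(w=2) 0-2(w=8) 0-6(w=13) 2-3(w=7) 2-4(w=8) 3-7(w=6) 4-8(w=5)}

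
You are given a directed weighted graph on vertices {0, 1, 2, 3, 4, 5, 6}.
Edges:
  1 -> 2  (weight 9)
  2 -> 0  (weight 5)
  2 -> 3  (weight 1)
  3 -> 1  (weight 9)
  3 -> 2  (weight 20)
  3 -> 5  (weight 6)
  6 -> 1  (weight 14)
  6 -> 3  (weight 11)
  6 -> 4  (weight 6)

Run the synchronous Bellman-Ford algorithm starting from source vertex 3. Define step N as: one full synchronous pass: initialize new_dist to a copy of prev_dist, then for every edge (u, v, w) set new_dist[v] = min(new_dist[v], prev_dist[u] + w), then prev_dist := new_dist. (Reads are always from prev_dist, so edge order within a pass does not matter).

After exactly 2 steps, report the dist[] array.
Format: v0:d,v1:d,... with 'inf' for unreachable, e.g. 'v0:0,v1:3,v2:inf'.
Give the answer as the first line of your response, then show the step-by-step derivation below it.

v0:25,v1:9,v2:18,v3:0,v4:inf,v5:6,v6:inf

step 1: dist = v0:inf,v1:9,v2:20,v3:0,v4:inf,v5:6,v6:inf
step 2: dist = v0:25,v1:9,v2:18,v3:0,v4:inf,v5:6,v6:inf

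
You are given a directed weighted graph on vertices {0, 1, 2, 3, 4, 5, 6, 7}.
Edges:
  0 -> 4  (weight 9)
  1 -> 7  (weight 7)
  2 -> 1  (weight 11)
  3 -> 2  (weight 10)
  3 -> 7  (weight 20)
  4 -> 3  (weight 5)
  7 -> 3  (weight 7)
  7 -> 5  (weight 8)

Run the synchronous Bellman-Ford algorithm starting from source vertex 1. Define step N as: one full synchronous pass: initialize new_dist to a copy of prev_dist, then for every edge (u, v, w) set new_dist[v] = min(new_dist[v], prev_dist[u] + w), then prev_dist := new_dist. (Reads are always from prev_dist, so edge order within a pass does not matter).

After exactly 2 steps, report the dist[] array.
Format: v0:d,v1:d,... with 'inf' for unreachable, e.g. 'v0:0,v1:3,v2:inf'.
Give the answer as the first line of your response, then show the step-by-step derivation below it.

v0:inf,v1:0,v2:inf,v3:14,v4:inf,v5:15,v6:inf,v7:7

step 1: dist = v0:inf,v1:0,v2:inf,v3:inf,v4:inf,v5:inf,v6:inf,v7:7
step 2: dist = v0:inf,v1:0,v2:inf,v3:14,v4:inf,v5:15,v6:inf,v7:7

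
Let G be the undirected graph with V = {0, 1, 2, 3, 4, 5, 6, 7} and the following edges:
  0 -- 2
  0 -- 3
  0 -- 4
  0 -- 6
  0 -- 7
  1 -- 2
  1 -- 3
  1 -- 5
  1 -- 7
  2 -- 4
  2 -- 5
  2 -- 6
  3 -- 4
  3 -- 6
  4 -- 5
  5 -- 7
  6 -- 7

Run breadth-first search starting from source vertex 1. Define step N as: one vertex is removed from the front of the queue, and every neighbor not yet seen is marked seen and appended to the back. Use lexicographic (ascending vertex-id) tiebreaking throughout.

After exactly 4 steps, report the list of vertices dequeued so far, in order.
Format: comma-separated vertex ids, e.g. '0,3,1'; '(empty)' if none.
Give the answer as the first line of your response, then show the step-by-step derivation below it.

1,2,3,5

step 1: dequeue 1; queue=[2,3,5,7]; order=1
step 2: dequeue 2; queue=[3,5,7,0,4,6]; order=1,2
step 3: dequeue 3; queue=[5,7,0,4,6]; order=1,2,3
step 4: dequeue 5; queue=[7,0,4,6]; order=1,2,3,5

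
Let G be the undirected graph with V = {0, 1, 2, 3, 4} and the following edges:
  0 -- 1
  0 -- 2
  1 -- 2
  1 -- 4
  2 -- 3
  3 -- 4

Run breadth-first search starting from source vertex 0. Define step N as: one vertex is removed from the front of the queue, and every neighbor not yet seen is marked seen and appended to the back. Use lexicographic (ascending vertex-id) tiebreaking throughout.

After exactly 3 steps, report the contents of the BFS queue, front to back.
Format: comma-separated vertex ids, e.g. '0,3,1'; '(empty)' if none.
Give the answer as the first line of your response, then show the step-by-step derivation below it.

4,3

step 1: dequeue 0; queue=[1,2]; order=0
step 2: dequeue 1; queue=[2,4]; order=0,1
step 3: dequeue 2; queue=[4,3]; order=0,1,2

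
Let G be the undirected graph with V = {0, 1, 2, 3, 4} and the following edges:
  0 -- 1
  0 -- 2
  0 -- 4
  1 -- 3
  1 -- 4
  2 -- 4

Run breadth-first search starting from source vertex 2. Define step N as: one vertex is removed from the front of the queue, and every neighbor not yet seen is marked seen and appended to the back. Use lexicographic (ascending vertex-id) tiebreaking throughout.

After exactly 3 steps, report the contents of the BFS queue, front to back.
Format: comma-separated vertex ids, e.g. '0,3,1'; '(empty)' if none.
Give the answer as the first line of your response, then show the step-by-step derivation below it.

1

step 1: dequeue 2; queue=[0,4]; order=2
step 2: dequeue 0; queue=[4,1]; order=2,0
step 3: dequeue 4; queue=[1]; order=2,0,4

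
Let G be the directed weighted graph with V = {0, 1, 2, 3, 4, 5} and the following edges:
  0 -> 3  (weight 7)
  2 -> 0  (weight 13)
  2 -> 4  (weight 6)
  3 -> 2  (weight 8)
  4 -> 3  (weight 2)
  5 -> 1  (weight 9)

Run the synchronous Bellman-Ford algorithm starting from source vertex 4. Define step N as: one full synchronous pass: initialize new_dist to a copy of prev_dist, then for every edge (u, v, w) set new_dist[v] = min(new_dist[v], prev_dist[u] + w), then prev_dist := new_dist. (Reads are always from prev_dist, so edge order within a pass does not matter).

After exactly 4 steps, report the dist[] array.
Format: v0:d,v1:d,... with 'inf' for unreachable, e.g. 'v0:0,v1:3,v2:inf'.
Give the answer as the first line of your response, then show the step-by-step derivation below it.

v0:23,v1:inf,v2:10,v3:2,v4:0,v5:inf

step 1: dist = v0:inf,v1:inf,v2:inf,v3:2,v4:0,v5:inf
step 2: dist = v0:inf,v1:inf,v2:10,v3:2,v4:0,v5:inf
step 3: dist = v0:23,v1:inf,v2:10,v3:2,v4:0,v5:inf
step 4: dist = v0:23,v1:inf,v2:10,v3:2,v4:0,v5:inf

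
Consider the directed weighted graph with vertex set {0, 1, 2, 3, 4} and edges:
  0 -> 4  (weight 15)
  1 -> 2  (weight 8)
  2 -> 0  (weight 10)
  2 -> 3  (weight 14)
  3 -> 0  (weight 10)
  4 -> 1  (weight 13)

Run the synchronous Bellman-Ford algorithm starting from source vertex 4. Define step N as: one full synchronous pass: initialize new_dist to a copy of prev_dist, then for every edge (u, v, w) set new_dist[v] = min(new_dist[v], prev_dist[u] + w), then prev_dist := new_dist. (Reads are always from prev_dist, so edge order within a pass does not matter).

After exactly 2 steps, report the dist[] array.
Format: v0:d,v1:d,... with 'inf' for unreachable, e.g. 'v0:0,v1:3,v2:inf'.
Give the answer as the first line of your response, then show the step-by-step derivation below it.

v0:inf,v1:13,v2:21,v3:inf,v4:0

step 1: dist = v0:inf,v1:13,v2:inf,v3:inf,v4:0
step 2: dist = v0:inf,v1:13,v2:21,v3:inf,v4:0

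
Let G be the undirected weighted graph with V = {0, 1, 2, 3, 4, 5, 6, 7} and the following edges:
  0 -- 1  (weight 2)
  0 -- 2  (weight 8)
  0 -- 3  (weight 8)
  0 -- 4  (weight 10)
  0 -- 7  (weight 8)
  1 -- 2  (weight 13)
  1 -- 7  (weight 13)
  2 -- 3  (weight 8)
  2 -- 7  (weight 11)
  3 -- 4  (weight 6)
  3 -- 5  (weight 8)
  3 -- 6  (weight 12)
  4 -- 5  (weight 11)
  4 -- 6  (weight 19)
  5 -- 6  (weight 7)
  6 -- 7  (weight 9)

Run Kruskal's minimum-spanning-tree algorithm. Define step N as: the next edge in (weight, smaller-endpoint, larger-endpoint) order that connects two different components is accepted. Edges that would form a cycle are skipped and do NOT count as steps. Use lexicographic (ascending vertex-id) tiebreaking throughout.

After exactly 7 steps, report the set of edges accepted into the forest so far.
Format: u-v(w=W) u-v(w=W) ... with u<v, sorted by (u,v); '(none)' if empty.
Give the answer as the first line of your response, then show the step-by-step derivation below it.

0-1(w=2) 0-2(w=8) 0-3(w=8) 0-7(w=8) 3-4(w=6) 3-5(w=8) 5-6(w=7)

step 1: add edge 0-1 (w=2); MST = {0-1(w=2)}
step 2: add edge 3-4 (w=6); MST = {0-1(w=2) 3-4(w=6)}
step 3: add edge 5-6 (w=7); MST = {0-1(w=2) 3-4(w=6) 5-6(w=7)}
step 4: add edge 0-2 (w=8); MST = {0-1(w=2) 0-2(w=8) 3-4(w=6) 5-6(w=7)}
step 5: add edge 0-3 (w=8); MST = {0-1(w=2) 0-2(w=8) 0-3(w=8) 3-4(w=6) 5-6(w=7)}
step 6: add edge 0-7 (w=8); MST = {0-1(w=2) 0-2(w=8) 0-3(w=8) 0-7(w=8) 3-4(w=6) 5-6(w=7)}
step 7: add edge 3-5 (w=8); MST = {0-1(w=2) 0-2(w=8) 0-3(w=8) 0-7(w=8) 3-4(w=6) 3-5(w=8) 5-6(w=7)}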